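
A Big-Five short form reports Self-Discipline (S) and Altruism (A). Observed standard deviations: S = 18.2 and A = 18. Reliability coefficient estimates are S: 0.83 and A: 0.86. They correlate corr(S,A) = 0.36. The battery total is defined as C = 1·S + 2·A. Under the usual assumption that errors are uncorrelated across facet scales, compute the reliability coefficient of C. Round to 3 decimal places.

Var(C) = 18.2² + 2²·18² + 2·[2·18.2·18·0.36] = 1627.24 + 471.744 = 2098.98.
With uncorrelated errors the cross-covariances are all true-score covariance, so they carry over unchanged; only the diagonal terms shrink to ρᵢσᵢ².
True-score variance = [18.2²·0.83 + 2²·18²·0.86] + 471.744 = 1389.49 + 471.744 = 1861.23.
Reliability = 1861.23 / 2098.98 = 0.887.

0.887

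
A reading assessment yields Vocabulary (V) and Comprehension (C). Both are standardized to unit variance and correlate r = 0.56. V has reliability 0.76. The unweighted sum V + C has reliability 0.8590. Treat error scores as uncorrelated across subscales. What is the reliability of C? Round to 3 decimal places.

Var(V+C) = 2 + 2·0.56 = 3.120.
True-score variance = ρ_V + ρ_C + 2·0.56, so 0.8590 = (0.76 + ρ_C + 1.12) / 3.120.
ρ_C = 0.8590·3.120 − 0.76 − 1.12 = 0.800.

0.800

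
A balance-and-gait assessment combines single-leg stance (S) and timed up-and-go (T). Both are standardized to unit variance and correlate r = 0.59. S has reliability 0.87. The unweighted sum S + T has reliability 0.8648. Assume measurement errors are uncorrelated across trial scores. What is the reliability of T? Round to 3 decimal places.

Var(S+T) = 2 + 2·0.59 = 3.180.
True-score variance = ρ_S + ρ_T + 2·0.59, so 0.8648 = (0.87 + ρ_T + 1.18) / 3.180.
ρ_T = 0.8648·3.180 − 0.87 − 1.18 = 0.700.

0.700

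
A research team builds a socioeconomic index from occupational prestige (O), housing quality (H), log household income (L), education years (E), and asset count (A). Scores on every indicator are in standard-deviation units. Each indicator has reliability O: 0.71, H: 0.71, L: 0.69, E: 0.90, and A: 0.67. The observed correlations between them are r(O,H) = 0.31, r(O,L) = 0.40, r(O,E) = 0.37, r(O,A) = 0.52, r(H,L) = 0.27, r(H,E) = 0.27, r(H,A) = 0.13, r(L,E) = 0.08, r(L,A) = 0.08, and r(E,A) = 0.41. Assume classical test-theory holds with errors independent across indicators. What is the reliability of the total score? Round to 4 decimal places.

0.8764

Var(O+H+L+E+A) = 5 + 2·[0.31 + 0.40 + 0.37 + 0.52 + 0.27 + 0.27 + 0.13 + 0.08 + 0.08 + 0.41] = 5 + 5.68 = 10.68.
Because errors are independent across components, Cov(Tᵢ,Tⱼ) = Cov(Xᵢ,Xⱼ); the off-diagonal part of the true-score variance is the same as above.
True-score variance = [0.71 + 0.71 + 0.69 + 0.90 + 0.67] + 5.68 = 3.68 + 5.68 = 9.36.
Reliability = 9.36 / 10.68 = 0.8764.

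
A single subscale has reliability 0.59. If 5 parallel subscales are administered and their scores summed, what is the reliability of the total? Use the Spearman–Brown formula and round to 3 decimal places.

ρ_k = kρ / (1 + (k−1)ρ) = 5·0.59 / (1 + 4·0.59) = 2.950 / 3.360 = 0.878.

0.878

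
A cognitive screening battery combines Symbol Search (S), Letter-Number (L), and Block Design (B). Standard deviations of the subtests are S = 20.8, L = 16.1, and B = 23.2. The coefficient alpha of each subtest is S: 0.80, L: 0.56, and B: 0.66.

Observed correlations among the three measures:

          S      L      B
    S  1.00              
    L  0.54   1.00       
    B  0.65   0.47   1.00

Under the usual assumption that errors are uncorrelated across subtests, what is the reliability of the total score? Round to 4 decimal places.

Var(S+L+B) = 20.8² + 16.1² + 23.2² + 2·[20.8·16.1·0.54 + 20.8·23.2·0.65 + 16.1·23.2·0.47] = 1230.09 + 1340.11 = 2570.2.
With uncorrelated errors the cross-covariances are all true-score covariance, so they carry over unchanged; only the diagonal terms shrink to ρᵢσᵢ².
True-score variance = [20.8²·0.80 + 16.1²·0.56 + 23.2²·0.66] + 1340.11 = 846.508 + 1340.11 = 2186.62.
Reliability = 2186.62 / 2570.2 = 0.8508.

0.8508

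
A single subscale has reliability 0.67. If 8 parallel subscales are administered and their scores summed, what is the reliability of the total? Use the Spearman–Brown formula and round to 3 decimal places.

ρ_k = kρ / (1 + (k−1)ρ) = 8·0.67 / (1 + 7·0.67) = 5.360 / 5.690 = 0.942.

0.942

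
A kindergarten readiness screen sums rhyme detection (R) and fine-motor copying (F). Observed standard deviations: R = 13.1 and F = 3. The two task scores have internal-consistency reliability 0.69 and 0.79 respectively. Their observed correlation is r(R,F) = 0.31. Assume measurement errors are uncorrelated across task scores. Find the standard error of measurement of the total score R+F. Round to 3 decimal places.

7.422

Var(total) = 180.61 + 24.366 = 204.976.
True-score variance = 125.521 + 24.366 = 149.887, so reliability = 0.7312.
Error variance = 204.976 − 149.887 = 55.0891; SEM = √55.0891 = 7.422.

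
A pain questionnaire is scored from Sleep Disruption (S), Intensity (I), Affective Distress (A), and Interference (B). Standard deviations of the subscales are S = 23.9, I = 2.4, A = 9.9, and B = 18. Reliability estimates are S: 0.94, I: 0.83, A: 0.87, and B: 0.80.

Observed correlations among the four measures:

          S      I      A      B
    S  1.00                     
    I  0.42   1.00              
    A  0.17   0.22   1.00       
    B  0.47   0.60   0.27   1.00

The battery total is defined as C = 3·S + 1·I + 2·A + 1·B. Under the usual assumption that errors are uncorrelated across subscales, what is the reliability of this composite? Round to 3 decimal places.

0.947

Var(C) = 3²·23.9² + 2.4² + 2²·9.9² + 18² + 2·[3·23.9·2.4·0.42 + 6·23.9·9.9·0.17 + 3·23.9·18·0.47 + 2·2.4·9.9·0.22 + 2.4·18·0.60 + 2·9.9·18·0.27] = 5862.69 + 2105.6 = 7968.29.
With uncorrelated errors the cross-covariances are all true-score covariance, so they carry over unchanged; only the diagonal terms shrink to ρᵢσᵢ².
True-score variance = [3²·23.9²·0.94 + 2.4²·0.83 + 2²·9.9²·0.87 + 18²·0.80] + 2105.6 = 5437.49 + 2105.6 = 7543.09.
Reliability = 7543.09 / 7968.29 = 0.947.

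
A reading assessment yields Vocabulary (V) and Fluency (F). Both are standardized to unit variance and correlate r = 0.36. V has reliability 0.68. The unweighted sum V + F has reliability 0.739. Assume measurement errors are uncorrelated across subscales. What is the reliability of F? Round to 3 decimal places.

Var(V+F) = 2 + 2·0.36 = 2.720.
True-score variance = ρ_V + ρ_F + 2·0.36, so 0.739 = (0.68 + ρ_F + 0.72) / 2.720.
ρ_F = 0.739·2.720 − 0.68 − 0.72 = 0.610.

0.610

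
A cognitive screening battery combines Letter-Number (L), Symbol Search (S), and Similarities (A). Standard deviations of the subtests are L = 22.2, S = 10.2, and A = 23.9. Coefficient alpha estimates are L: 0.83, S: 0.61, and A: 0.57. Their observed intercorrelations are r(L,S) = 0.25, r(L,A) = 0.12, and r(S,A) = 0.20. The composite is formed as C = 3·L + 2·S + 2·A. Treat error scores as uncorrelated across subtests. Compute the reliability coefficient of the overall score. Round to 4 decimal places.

Var(C) = 3²·22.2² + 2²·10.2² + 2²·23.9² + 2·[6·22.2·10.2·0.25 + 6·22.2·23.9·0.12 + 4·10.2·23.9·0.20] = 7136.56 + 1833.4 = 8969.96.
Under uncorrelated errors the observed covariances equal the true-score covariances, so only the own-variance terms attenuate.
True-score variance = [3²·22.2²·0.83 + 2²·10.2²·0.61 + 2²·23.9²·0.57] + 1833.4 = 5237.73 + 1833.4 = 7071.13.
Reliability = 7071.13 / 8969.96 = 0.7883.

0.7883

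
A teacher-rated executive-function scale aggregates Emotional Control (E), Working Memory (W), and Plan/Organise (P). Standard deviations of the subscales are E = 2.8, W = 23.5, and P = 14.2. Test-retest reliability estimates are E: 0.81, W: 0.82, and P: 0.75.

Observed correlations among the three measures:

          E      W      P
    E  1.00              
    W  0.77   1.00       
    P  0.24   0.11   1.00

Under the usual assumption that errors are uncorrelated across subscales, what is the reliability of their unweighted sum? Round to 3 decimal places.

0.842

Var(E+W+P) = 2.8² + 23.5² + 14.2² + 2·[2.8·23.5·0.77 + 2.8·14.2·0.24 + 23.5·14.2·0.11] = 761.73 + 193.831 = 955.561.
With uncorrelated errors the cross-covariances are all true-score covariance, so they carry over unchanged; only the diagonal terms shrink to ρᵢσᵢ².
True-score variance = [2.8²·0.81 + 23.5²·0.82 + 14.2²·0.75] + 193.831 = 610.425 + 193.831 = 804.256.
Reliability = 804.256 / 955.561 = 0.842.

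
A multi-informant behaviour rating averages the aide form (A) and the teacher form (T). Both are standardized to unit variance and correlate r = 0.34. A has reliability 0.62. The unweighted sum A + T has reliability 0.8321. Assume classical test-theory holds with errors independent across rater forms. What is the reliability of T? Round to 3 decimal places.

0.930

Var(A+T) = 2 + 2·0.34 = 2.680.
True-score variance = ρ_A + ρ_T + 2·0.34, so 0.8321 = (0.62 + ρ_T + 0.68) / 2.680.
ρ_T = 0.8321·2.680 − 0.62 − 0.68 = 0.930.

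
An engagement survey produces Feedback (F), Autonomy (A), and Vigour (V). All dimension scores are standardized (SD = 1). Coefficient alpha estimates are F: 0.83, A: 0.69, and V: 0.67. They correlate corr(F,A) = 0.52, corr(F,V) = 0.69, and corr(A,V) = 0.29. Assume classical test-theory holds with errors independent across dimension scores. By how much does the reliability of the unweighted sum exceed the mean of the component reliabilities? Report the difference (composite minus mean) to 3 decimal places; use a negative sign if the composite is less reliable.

0.135

Var(sum) = 3 + 3 = 6; true-score variance = 2.19 + 3 = 5.19; composite reliability = 0.8650.
Mean component reliability = 0.7300.
Difference = 0.8650 − 0.7300 = 0.135.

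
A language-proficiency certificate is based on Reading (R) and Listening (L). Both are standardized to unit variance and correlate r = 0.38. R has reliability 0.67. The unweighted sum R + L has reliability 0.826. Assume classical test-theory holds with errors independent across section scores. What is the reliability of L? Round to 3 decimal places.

Var(R+L) = 2 + 2·0.38 = 2.760.
True-score variance = ρ_R + ρ_L + 2·0.38, so 0.826 = (0.67 + ρ_L + 0.76) / 2.760.
ρ_L = 0.826·2.760 − 0.67 − 0.76 = 0.850.

0.850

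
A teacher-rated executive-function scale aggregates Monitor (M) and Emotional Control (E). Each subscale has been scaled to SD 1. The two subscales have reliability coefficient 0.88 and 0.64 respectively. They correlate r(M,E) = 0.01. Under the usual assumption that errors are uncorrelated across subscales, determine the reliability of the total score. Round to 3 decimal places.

Var(M+E) = 2 + 2·[0.01] = 2 + 0.02 = 2.02.
Because errors are independent across components, Cov(Tᵢ,Tⱼ) = Cov(Xᵢ,Xⱼ); the off-diagonal part of the true-score variance is the same as above.
True-score variance = [0.88 + 0.64] + 0.02 = 1.52 + 0.02 = 1.54.
Reliability = 1.54 / 2.02 = 0.762.

0.762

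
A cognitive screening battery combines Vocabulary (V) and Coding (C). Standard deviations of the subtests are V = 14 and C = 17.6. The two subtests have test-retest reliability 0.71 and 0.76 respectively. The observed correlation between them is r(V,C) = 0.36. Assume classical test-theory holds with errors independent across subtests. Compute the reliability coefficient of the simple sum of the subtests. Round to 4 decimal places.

0.8080

Var(V+C) = 14² + 17.6² + 2·[14·17.6·0.36] = 505.76 + 177.408 = 683.168.
Under uncorrelated errors the observed covariances equal the true-score covariances, so only the own-variance terms attenuate.
True-score variance = [14²·0.71 + 17.6²·0.76] + 177.408 = 374.578 + 177.408 = 551.986.
Reliability = 551.986 / 683.168 = 0.8080.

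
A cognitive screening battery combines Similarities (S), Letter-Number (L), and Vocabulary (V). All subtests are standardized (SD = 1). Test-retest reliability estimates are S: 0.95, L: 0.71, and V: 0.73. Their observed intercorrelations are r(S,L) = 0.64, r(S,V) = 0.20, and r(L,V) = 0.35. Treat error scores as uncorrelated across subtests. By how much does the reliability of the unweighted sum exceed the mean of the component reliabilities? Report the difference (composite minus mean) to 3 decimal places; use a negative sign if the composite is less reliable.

Var(sum) = 3 + 2.38 = 5.38; true-score variance = 2.39 + 2.38 = 4.77; composite reliability = 0.8866.
Mean component reliability = 0.7967.
Difference = 0.8866 − 0.7967 = 0.090.

0.090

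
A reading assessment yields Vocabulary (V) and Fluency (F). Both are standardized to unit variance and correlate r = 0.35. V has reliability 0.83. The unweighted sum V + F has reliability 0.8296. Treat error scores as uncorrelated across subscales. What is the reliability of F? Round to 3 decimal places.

0.710

Var(V+F) = 2 + 2·0.35 = 2.700.
True-score variance = ρ_V + ρ_F + 2·0.35, so 0.8296 = (0.83 + ρ_F + 0.70) / 2.700.
ρ_F = 0.8296·2.700 − 0.83 − 0.70 = 0.710.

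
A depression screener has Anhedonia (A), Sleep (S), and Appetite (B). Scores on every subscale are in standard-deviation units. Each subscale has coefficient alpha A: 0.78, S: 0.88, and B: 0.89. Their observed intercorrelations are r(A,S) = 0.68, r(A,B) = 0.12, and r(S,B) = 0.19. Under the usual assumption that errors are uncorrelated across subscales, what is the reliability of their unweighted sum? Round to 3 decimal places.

0.910

Var(A+S+B) = 3 + 2·[0.68 + 0.12 + 0.19] = 3 + 1.98 = 4.98.
Under uncorrelated errors the observed covariances equal the true-score covariances, so only the own-variance terms attenuate.
True-score variance = [0.78 + 0.88 + 0.89] + 1.98 = 2.55 + 1.98 = 4.53.
Reliability = 4.53 / 4.98 = 0.910.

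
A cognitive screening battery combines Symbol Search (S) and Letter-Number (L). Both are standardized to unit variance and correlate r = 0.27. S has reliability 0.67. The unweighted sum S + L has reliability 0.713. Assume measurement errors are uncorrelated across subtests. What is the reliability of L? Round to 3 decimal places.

0.601

Var(S+L) = 2 + 2·0.27 = 2.540.
True-score variance = ρ_S + ρ_L + 2·0.27, so 0.713 = (0.67 + ρ_L + 0.54) / 2.540.
ρ_L = 0.713·2.540 − 0.67 − 0.54 = 0.601.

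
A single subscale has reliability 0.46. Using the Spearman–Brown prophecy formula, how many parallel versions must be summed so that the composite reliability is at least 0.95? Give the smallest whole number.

k ≥ ρ*(1−ρ₁)/(ρ₁(1−ρ*)) = 0.95·0.54 / (0.46·0.05) = 22.304.
Smallest integer k = 23.

23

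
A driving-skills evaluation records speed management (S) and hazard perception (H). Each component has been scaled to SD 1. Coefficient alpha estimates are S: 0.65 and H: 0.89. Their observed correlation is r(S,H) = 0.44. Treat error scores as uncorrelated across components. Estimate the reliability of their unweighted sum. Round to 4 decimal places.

Var(S+H) = 2 + 2·[0.44] = 2 + 0.88 = 2.88.
Under uncorrelated errors the observed covariances equal the true-score covariances, so only the own-variance terms attenuate.
True-score variance = [0.65 + 0.89] + 0.88 = 1.54 + 0.88 = 2.42.
Reliability = 2.42 / 2.88 = 0.8403.

0.8403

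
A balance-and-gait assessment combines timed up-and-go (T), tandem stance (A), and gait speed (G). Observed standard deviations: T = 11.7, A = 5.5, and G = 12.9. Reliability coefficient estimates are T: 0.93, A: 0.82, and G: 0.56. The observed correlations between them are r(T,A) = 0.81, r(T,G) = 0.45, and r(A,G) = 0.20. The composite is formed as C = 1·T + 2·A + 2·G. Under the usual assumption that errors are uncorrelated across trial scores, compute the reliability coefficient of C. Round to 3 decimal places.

Var(C) = 11.7² + 2²·5.5² + 2²·12.9² + 2·[2·11.7·5.5·0.81 + 2·11.7·12.9·0.45 + 4·5.5·12.9·0.20] = 923.53 + 593.688 = 1517.22.
Under uncorrelated errors the observed covariances equal the true-score covariances, so only the own-variance terms attenuate.
True-score variance = [11.7²·0.93 + 2²·5.5²·0.82 + 2²·12.9²·0.56] + 593.688 = 599.286 + 593.688 = 1192.97.
Reliability = 1192.97 / 1517.22 = 0.786.

0.786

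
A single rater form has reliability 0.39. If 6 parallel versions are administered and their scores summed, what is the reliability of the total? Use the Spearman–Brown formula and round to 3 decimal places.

0.793

ρ_k = kρ / (1 + (k−1)ρ) = 6·0.39 / (1 + 5·0.39) = 2.340 / 2.950 = 0.793.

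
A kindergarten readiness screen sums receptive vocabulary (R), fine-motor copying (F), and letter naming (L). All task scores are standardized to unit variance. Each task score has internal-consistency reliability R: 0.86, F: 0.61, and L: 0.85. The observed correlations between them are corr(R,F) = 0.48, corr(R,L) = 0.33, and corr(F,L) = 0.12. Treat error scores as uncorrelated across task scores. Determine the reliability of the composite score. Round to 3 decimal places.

Var(R+F+L) = 3 + 2·[0.48 + 0.33 + 0.12] = 3 + 1.86 = 4.86.
With uncorrelated errors the cross-covariances are all true-score covariance, so they carry over unchanged; only the diagonal terms shrink to ρᵢσᵢ².
True-score variance = [0.86 + 0.61 + 0.85] + 1.86 = 2.32 + 1.86 = 4.18.
Reliability = 4.18 / 4.86 = 0.860.

0.860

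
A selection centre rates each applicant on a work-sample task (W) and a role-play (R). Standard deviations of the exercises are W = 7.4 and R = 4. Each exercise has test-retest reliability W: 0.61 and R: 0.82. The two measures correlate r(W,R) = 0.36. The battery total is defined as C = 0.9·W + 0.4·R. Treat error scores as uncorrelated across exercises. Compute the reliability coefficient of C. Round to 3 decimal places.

Var(C) = 0.9²·7.4² + 0.4²·4² + 2·[0.36·7.4·4·0.36] = 46.9156 + 7.67232 = 54.5879.
Under uncorrelated errors the observed covariances equal the true-score covariances, so only the own-variance terms attenuate.
True-score variance = [0.9²·7.4²·0.61 + 0.4²·4²·0.82] + 7.67232 = 29.1561 + 7.67232 = 36.8284.
Reliability = 36.8284 / 54.5879 = 0.675.

0.675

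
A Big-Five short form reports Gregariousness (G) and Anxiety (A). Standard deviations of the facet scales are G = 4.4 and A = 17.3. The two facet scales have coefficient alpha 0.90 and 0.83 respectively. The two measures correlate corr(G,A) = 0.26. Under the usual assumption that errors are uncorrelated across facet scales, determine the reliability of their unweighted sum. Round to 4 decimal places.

Var(G+A) = 4.4² + 17.3² + 2·[4.4·17.3·0.26] = 318.65 + 39.5824 = 358.232.
With uncorrelated errors the cross-covariances are all true-score covariance, so they carry over unchanged; only the diagonal terms shrink to ρᵢσᵢ².
True-score variance = [4.4²·0.90 + 17.3²·0.83] + 39.5824 = 265.835 + 39.5824 = 305.417.
Reliability = 305.417 / 358.232 = 0.8526.

0.8526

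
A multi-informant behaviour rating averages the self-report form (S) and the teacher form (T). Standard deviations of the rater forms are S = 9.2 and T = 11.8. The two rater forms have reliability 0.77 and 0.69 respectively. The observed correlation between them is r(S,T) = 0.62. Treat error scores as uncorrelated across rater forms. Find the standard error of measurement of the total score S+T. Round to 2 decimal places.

Var(total) = 223.88 + 134.614 = 358.494.
True-score variance = 161.248 + 134.614 = 295.863, so reliability = 0.8253.
Error variance = 358.494 − 295.863 = 62.6316; SEM = √62.6316 = 7.91.

7.91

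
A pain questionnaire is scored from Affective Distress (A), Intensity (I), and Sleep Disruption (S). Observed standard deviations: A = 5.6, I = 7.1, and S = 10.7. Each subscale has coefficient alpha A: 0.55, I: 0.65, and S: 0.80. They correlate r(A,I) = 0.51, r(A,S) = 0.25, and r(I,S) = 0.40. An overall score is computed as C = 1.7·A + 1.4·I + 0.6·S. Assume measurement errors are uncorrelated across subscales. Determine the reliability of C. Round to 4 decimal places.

Var(C) = 1.7²·5.6² + 1.4²·7.1² + 0.6²·10.7² + 2·[2.38·5.6·7.1·0.51 + 1.02·5.6·10.7·0.25 + 0.84·7.1·10.7·0.40] = 230.65 + 178.132 = 408.783.
With uncorrelated errors the cross-covariances are all true-score covariance, so they carry over unchanged; only the diagonal terms shrink to ρᵢσᵢ².
True-score variance = [1.7²·5.6²·0.55 + 1.4²·7.1²·0.65 + 0.6²·10.7²·0.80] + 178.132 = 147.042 + 178.132 = 325.175.
Reliability = 325.175 / 408.783 = 0.7955.

0.7955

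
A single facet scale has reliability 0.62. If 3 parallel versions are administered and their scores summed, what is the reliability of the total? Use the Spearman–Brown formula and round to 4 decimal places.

ρ_k = kρ / (1 + (k−1)ρ) = 3·0.62 / (1 + 2·0.62) = 1.860 / 2.240 = 0.8304.

0.8304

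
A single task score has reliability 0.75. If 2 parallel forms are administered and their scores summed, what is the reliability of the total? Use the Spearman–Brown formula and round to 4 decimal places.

0.8571

ρ_k = kρ / (1 + (k−1)ρ) = 2·0.75 / (1 + 1·0.75) = 1.500 / 1.750 = 0.8571.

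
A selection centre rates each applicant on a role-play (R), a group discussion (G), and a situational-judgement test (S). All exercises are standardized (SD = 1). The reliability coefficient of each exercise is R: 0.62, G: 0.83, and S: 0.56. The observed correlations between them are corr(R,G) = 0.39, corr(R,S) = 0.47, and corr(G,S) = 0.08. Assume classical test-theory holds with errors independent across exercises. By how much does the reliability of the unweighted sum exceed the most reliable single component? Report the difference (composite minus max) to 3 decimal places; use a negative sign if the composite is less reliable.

Var(sum) = 3 + 1.88 = 4.88; true-score variance = 2.01 + 1.88 = 3.89; composite reliability = 0.7971.
Max component reliability = 0.8300.
Difference = 0.7971 − 0.8300 = -0.033.

-0.033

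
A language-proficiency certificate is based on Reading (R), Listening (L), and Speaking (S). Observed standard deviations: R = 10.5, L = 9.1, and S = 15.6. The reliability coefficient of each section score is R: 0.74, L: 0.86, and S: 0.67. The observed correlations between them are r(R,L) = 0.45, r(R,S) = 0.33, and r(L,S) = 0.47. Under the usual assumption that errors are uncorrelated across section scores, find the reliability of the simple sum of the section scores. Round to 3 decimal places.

0.842

Var(R+L+S) = 10.5² + 9.1² + 15.6² + 2·[10.5·9.1·0.45 + 10.5·15.6·0.33 + 9.1·15.6·0.47] = 436.42 + 327.545 = 763.965.
Under uncorrelated errors the observed covariances equal the true-score covariances, so only the own-variance terms attenuate.
True-score variance = [10.5²·0.74 + 9.1²·0.86 + 15.6²·0.67] + 327.545 = 315.853 + 327.545 = 643.398.
Reliability = 643.398 / 763.965 = 0.842.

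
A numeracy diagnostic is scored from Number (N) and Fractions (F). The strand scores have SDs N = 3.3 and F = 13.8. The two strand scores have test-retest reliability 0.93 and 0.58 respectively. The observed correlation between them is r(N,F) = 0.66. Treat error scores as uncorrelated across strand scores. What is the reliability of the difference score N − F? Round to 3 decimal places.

Var(N−F) = 3.3² + 13.8² − 2·3.3·13.8·0.66 = 201.33 − 60.1128 = 141.217.
With uncorrelated errors the cross-covariances are all true-score covariance, so they carry over unchanged; only the diagonal terms shrink to ρᵢσᵢ².
True-score variance = [3.3²·0.93 + 13.8²·0.58] − 60.1128 = 120.583 − 60.1128 = 60.4701.
Reliability = 60.4701 / 141.217 = 0.428.

0.428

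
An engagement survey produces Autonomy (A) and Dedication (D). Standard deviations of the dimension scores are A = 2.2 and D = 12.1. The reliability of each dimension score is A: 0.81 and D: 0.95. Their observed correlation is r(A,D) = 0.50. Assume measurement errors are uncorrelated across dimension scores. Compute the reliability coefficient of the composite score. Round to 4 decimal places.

0.9537

Var(A+D) = 2.2² + 12.1² + 2·[2.2·12.1·0.50] = 151.25 + 26.62 = 177.87.
With uncorrelated errors the cross-covariances are all true-score covariance, so they carry over unchanged; only the diagonal terms shrink to ρᵢσᵢ².
True-score variance = [2.2²·0.81 + 12.1²·0.95] + 26.62 = 143.01 + 26.62 = 169.63.
Reliability = 169.63 / 177.87 = 0.9537.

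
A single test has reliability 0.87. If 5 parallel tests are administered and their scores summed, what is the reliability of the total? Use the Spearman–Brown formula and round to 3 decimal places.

0.971

ρ_k = kρ / (1 + (k−1)ρ) = 5·0.87 / (1 + 4·0.87) = 4.350 / 4.480 = 0.971.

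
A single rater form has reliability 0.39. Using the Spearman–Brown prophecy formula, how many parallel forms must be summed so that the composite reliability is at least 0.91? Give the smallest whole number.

16

k ≥ ρ*(1−ρ₁)/(ρ₁(1−ρ*)) = 0.91·0.61 / (0.39·0.09) = 15.815.
Smallest integer k = 16.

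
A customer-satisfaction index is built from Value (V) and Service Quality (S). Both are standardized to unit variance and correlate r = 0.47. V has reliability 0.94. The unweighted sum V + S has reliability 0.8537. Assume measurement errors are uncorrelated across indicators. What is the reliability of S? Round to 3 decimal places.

0.630

Var(V+S) = 2 + 2·0.47 = 2.940.
True-score variance = ρ_V + ρ_S + 2·0.47, so 0.8537 = (0.94 + ρ_S + 0.94) / 2.940.
ρ_S = 0.8537·2.940 − 0.94 − 0.94 = 0.630.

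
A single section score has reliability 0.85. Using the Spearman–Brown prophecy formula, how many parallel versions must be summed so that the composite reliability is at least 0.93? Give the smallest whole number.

3

k ≥ ρ*(1−ρ₁)/(ρ₁(1−ρ*)) = 0.93·0.15 / (0.85·0.07) = 2.345.
Smallest integer k = 3.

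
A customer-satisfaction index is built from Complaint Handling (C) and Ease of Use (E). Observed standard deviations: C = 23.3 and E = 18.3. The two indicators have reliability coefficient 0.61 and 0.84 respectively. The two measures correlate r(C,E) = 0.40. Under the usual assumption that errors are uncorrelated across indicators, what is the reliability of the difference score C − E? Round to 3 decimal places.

Var(C−E) = 23.3² + 18.3² − 2·23.3·18.3·0.40 = 877.78 − 341.112 = 536.668.
With uncorrelated errors the cross-covariances are all true-score covariance, so they carry over unchanged; only the diagonal terms shrink to ρᵢσᵢ².
True-score variance = [23.3²·0.61 + 18.3²·0.84] − 341.112 = 612.471 − 341.112 = 271.358.
Reliability = 271.358 / 536.668 = 0.506.

0.506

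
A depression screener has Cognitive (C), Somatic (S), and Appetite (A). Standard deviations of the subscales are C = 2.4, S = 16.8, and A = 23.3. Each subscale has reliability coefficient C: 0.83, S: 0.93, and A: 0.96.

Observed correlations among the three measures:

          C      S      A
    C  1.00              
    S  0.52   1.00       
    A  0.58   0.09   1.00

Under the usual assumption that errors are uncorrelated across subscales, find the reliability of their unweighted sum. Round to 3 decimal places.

Var(C+S+A) = 2.4² + 16.8² + 23.3² + 2·[2.4·16.8·0.52 + 2.4·23.3·0.58 + 16.8·23.3·0.09] = 830.89 + 177.259 = 1008.15.
With uncorrelated errors the cross-covariances are all true-score covariance, so they carry over unchanged; only the diagonal terms shrink to ρᵢσᵢ².
True-score variance = [2.4²·0.83 + 16.8²·0.93 + 23.3²·0.96] + 177.259 = 788.438 + 177.259 = 965.698.
Reliability = 965.698 / 1008.15 = 0.958.

0.958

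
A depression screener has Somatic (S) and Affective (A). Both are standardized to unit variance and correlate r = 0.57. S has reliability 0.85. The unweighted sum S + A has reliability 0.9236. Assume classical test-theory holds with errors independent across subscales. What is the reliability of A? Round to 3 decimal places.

0.910

Var(S+A) = 2 + 2·0.57 = 3.140.
True-score variance = ρ_S + ρ_A + 2·0.57, so 0.9236 = (0.85 + ρ_A + 1.14) / 3.140.
ρ_A = 0.9236·3.140 − 0.85 − 1.14 = 0.910.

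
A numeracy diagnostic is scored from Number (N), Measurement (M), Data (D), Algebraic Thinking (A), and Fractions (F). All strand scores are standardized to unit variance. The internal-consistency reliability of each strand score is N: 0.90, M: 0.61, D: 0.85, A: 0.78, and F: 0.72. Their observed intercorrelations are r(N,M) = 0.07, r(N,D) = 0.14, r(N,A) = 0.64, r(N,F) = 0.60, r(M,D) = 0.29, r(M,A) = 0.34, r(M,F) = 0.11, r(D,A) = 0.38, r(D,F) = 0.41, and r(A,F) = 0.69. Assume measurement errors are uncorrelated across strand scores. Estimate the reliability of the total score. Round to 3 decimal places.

0.908

Var(N+M+D+A+F) = 5 + 2·[0.07 + 0.14 + 0.64 + 0.60 + 0.29 + 0.34 + 0.11 + 0.38 + 0.41 + 0.69] = 5 + 7.34 = 12.34.
Under uncorrelated errors the observed covariances equal the true-score covariances, so only the own-variance terms attenuate.
True-score variance = [0.90 + 0.61 + 0.85 + 0.78 + 0.72] + 7.34 = 3.86 + 7.34 = 11.2.
Reliability = 11.2 / 12.34 = 0.908.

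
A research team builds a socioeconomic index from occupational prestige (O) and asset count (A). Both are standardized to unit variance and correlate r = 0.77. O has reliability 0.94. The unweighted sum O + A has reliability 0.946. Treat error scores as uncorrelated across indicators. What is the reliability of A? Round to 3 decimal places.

Var(O+A) = 2 + 2·0.77 = 3.540.
True-score variance = ρ_O + ρ_A + 2·0.77, so 0.946 = (0.94 + ρ_A + 1.54) / 3.540.
ρ_A = 0.946·3.540 − 0.94 − 1.54 = 0.869.

0.869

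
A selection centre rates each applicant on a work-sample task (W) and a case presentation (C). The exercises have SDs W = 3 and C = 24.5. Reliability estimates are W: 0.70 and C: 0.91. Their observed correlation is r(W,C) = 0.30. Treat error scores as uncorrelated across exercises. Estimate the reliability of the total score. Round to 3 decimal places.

Var(W+C) = 3² + 24.5² + 2·[3·24.5·0.30] = 609.25 + 44.1 = 653.35.
With uncorrelated errors the cross-covariances are all true-score covariance, so they carry over unchanged; only the diagonal terms shrink to ρᵢσᵢ².
True-score variance = [3²·0.70 + 24.5²·0.91] + 44.1 = 552.527 + 44.1 = 596.627.
Reliability = 596.627 / 653.35 = 0.913.

0.913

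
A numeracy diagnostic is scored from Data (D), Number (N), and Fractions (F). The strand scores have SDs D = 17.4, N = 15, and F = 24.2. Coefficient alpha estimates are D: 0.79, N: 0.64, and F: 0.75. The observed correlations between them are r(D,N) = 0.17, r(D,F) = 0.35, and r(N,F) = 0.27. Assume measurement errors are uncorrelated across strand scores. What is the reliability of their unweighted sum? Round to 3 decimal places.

Var(D+N+F) = 17.4² + 15² + 24.2² + 2·[17.4·15·0.17 + 17.4·24.2·0.35 + 15·24.2·0.27] = 1113.4 + 579.516 = 1692.92.
With uncorrelated errors the cross-covariances are all true-score covariance, so they carry over unchanged; only the diagonal terms shrink to ρᵢσᵢ².
True-score variance = [17.4²·0.79 + 15²·0.64 + 24.2²·0.75] + 579.516 = 822.41 + 579.516 = 1401.93.
Reliability = 1401.93 / 1692.92 = 0.828.

0.828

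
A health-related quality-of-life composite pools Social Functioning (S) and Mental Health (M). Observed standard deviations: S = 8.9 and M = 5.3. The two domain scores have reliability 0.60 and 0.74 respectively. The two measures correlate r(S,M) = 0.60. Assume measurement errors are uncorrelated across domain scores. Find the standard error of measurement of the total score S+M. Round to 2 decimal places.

6.24

Var(total) = 107.3 + 56.604 = 163.904.
True-score variance = 68.3126 + 56.604 = 124.917, so reliability = 0.7621.
Error variance = 163.904 − 124.917 = 38.9874; SEM = √38.9874 = 6.24.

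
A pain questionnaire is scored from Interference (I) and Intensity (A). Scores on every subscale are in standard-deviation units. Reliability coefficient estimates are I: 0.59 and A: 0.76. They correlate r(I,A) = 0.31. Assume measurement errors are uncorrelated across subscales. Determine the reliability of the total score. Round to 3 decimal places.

0.752

Var(I+A) = 2 + 2·[0.31] = 2 + 0.62 = 2.62.
Under uncorrelated errors the observed covariances equal the true-score covariances, so only the own-variance terms attenuate.
True-score variance = [0.59 + 0.76] + 0.62 = 1.35 + 0.62 = 1.97.
Reliability = 1.97 / 2.62 = 0.752.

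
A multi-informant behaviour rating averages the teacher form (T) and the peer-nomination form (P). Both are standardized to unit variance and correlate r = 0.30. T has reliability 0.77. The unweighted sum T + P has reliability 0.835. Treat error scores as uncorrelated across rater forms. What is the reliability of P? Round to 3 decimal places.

0.801

Var(T+P) = 2 + 2·0.30 = 2.600.
True-score variance = ρ_T + ρ_P + 2·0.30, so 0.835 = (0.77 + ρ_P + 0.60) / 2.600.
ρ_P = 0.835·2.600 − 0.77 − 0.60 = 0.801.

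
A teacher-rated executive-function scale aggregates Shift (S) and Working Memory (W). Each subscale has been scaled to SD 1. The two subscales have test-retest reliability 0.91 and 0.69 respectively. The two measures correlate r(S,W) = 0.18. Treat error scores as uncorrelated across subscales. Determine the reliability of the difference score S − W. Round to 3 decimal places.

0.756

Var(S−W) = 1 + 1 − 2·0.18 = 2 − 0.36 = 1.64.
Under uncorrelated errors the observed covariances equal the true-score covariances, so only the own-variance terms attenuate.
True-score variance = [0.91 + 0.69] − 0.36 = 1.6 − 0.36 = 1.24.
Reliability = 1.24 / 1.64 = 0.756.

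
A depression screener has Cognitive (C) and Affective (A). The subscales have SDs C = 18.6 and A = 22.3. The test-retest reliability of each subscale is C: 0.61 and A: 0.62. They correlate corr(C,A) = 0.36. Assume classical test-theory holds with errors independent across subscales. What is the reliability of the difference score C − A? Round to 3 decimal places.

0.405

Var(C−A) = 18.6² + 22.3² − 2·18.6·22.3·0.36 = 843.25 − 298.642 = 544.608.
Under uncorrelated errors the observed covariances equal the true-score covariances, so only the own-variance terms attenuate.
True-score variance = [18.6²·0.61 + 22.3²·0.62] − 298.642 = 519.355 − 298.642 = 220.714.
Reliability = 220.714 / 544.608 = 0.405.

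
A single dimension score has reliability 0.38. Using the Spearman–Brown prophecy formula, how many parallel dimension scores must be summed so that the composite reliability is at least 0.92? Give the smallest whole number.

19

k ≥ ρ*(1−ρ₁)/(ρ₁(1−ρ*)) = 0.92·0.62 / (0.38·0.08) = 18.763.
Smallest integer k = 19.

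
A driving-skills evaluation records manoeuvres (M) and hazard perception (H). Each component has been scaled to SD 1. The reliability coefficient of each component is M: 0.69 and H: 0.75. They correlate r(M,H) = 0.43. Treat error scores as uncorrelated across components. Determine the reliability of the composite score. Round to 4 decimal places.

0.8042

Var(M+H) = 2 + 2·[0.43] = 2 + 0.86 = 2.86.
Under uncorrelated errors the observed covariances equal the true-score covariances, so only the own-variance terms attenuate.
True-score variance = [0.69 + 0.75] + 0.86 = 1.44 + 0.86 = 2.3.
Reliability = 2.3 / 2.86 = 0.8042.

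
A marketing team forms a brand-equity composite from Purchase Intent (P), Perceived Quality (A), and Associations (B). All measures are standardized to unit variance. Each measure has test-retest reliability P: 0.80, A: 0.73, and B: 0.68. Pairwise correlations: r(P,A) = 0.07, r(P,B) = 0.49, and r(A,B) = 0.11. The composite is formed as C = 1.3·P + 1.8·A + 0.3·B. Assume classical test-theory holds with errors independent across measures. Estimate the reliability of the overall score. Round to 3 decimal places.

Var(C) = 1.3² + 1.8² + 0.3² + 2·[2.34·0.07 + 0.39·0.49 + 0.54·0.11] = 5.02 + 0.8286 = 5.8486.
With uncorrelated errors the cross-covariances are all true-score covariance, so they carry over unchanged; only the diagonal terms shrink to ρᵢσᵢ².
True-score variance = [1.3²·0.80 + 1.8²·0.73 + 0.3²·0.68] + 0.8286 = 3.7784 + 0.8286 = 4.607.
Reliability = 4.607 / 5.8486 = 0.788.

0.788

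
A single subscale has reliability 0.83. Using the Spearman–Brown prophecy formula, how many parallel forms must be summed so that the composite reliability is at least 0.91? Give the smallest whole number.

k ≥ ρ*(1−ρ₁)/(ρ₁(1−ρ*)) = 0.91·0.17 / (0.83·0.09) = 2.071.
Smallest integer k = 3.

3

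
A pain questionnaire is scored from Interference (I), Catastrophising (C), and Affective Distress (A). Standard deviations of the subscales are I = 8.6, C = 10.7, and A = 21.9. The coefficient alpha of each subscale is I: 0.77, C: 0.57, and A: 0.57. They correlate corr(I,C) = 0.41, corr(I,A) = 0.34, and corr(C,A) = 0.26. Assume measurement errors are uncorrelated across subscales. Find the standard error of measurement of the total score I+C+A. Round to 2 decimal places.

Var(total) = 668.06 + 325.379 = 993.439.
True-score variance = 395.586 + 325.379 = 720.965, so reliability = 0.7257.
Error variance = 993.439 − 720.965 = 272.474; SEM = √272.474 = 16.51.

16.51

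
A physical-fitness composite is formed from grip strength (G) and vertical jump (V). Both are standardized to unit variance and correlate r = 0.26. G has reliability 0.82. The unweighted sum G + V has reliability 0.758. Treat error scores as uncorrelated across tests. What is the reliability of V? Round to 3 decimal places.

0.570

Var(G+V) = 2 + 2·0.26 = 2.520.
True-score variance = ρ_G + ρ_V + 2·0.26, so 0.758 = (0.82 + ρ_V + 0.52) / 2.520.
ρ_V = 0.758·2.520 − 0.82 − 0.52 = 0.570.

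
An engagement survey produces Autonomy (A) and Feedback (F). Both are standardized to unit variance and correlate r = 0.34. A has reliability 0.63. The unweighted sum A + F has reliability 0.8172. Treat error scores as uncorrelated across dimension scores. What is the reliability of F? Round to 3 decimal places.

0.880

Var(A+F) = 2 + 2·0.34 = 2.680.
True-score variance = ρ_A + ρ_F + 2·0.34, so 0.8172 = (0.63 + ρ_F + 0.68) / 2.680.
ρ_F = 0.8172·2.680 − 0.63 − 0.68 = 0.880.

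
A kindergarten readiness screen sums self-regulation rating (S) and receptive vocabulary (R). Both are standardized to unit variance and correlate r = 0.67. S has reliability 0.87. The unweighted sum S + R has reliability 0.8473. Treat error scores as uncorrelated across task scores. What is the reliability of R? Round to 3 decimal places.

Var(S+R) = 2 + 2·0.67 = 3.340.
True-score variance = ρ_S + ρ_R + 2·0.67, so 0.8473 = (0.87 + ρ_R + 1.34) / 3.340.
ρ_R = 0.8473·3.340 − 0.87 − 1.34 = 0.620.

0.620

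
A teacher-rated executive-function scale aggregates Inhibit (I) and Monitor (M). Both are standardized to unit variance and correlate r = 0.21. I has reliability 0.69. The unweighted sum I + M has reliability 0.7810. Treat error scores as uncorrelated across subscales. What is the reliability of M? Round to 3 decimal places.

Var(I+M) = 2 + 2·0.21 = 2.420.
True-score variance = ρ_I + ρ_M + 2·0.21, so 0.7810 = (0.69 + ρ_M + 0.42) / 2.420.
ρ_M = 0.7810·2.420 − 0.69 − 0.42 = 0.780.

0.780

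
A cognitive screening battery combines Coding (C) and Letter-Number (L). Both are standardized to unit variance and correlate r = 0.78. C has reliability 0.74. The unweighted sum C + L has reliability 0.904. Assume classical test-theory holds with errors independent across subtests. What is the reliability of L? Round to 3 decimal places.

Var(C+L) = 2 + 2·0.78 = 3.560.
True-score variance = ρ_C + ρ_L + 2·0.78, so 0.904 = (0.74 + ρ_L + 1.56) / 3.560.
ρ_L = 0.904·3.560 − 0.74 − 1.56 = 0.918.

0.918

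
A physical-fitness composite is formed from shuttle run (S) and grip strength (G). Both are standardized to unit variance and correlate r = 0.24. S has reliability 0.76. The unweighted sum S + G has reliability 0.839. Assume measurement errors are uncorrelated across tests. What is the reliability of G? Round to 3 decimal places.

0.841

Var(S+G) = 2 + 2·0.24 = 2.480.
True-score variance = ρ_S + ρ_G + 2·0.24, so 0.839 = (0.76 + ρ_G + 0.48) / 2.480.
ρ_G = 0.839·2.480 − 0.76 − 0.48 = 0.841.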